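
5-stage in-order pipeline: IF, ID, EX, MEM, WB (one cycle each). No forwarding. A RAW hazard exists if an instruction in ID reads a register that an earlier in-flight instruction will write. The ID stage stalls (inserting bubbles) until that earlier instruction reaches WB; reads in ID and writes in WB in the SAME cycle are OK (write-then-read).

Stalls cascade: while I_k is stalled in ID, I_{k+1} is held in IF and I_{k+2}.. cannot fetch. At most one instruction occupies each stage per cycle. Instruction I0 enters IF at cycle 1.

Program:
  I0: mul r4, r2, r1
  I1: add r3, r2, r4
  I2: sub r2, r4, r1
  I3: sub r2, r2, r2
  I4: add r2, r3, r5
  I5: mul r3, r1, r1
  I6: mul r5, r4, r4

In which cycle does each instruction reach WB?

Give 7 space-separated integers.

I0 mul r4 <- r2,r1: IF@1 ID@2 stall=0 (-) EX@3 MEM@4 WB@5
I1 add r3 <- r2,r4: IF@2 ID@3 stall=2 (RAW on I0.r4 (WB@5)) EX@6 MEM@7 WB@8
I2 sub r2 <- r4,r1: IF@3 ID@6 stall=0 (-) EX@7 MEM@8 WB@9
I3 sub r2 <- r2,r2: IF@6 ID@7 stall=2 (RAW on I2.r2 (WB@9)) EX@10 MEM@11 WB@12
I4 add r2 <- r3,r5: IF@7 ID@10 stall=0 (-) EX@11 MEM@12 WB@13
I5 mul r3 <- r1,r1: IF@10 ID@11 stall=0 (-) EX@12 MEM@13 WB@14
I6 mul r5 <- r4,r4: IF@11 ID@12 stall=0 (-) EX@13 MEM@14 WB@15

Answer: 5 8 9 12 13 14 15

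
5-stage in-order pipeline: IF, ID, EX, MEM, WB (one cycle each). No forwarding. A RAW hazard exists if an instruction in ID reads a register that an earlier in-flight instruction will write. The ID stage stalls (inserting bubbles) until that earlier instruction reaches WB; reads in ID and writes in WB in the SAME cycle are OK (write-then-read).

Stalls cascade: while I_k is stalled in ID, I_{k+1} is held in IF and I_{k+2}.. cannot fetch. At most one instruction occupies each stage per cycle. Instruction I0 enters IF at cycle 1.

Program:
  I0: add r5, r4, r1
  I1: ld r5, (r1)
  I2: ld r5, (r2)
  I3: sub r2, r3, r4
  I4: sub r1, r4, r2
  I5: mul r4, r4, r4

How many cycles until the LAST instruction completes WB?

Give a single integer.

I0 add r5 <- r4,r1: IF@1 ID@2 stall=0 (-) EX@3 MEM@4 WB@5
I1 ld r5 <- r1: IF@2 ID@3 stall=0 (-) EX@4 MEM@5 WB@6
I2 ld r5 <- r2: IF@3 ID@4 stall=0 (-) EX@5 MEM@6 WB@7
I3 sub r2 <- r3,r4: IF@4 ID@5 stall=0 (-) EX@6 MEM@7 WB@8
I4 sub r1 <- r4,r2: IF@5 ID@6 stall=2 (RAW on I3.r2 (WB@8)) EX@9 MEM@10 WB@11
I5 mul r4 <- r4,r4: IF@6 ID@9 stall=0 (-) EX@10 MEM@11 WB@12

Answer: 12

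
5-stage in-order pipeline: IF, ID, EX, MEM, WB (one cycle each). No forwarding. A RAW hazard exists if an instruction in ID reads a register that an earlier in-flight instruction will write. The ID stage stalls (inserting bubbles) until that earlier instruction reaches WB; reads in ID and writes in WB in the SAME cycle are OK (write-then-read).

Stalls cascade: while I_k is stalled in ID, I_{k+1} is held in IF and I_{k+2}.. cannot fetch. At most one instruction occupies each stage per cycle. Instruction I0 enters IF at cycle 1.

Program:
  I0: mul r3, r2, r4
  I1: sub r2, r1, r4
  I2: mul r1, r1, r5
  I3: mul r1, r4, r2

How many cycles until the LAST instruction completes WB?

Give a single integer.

I0 mul r3 <- r2,r4: IF@1 ID@2 stall=0 (-) EX@3 MEM@4 WB@5
I1 sub r2 <- r1,r4: IF@2 ID@3 stall=0 (-) EX@4 MEM@5 WB@6
I2 mul r1 <- r1,r5: IF@3 ID@4 stall=0 (-) EX@5 MEM@6 WB@7
I3 mul r1 <- r4,r2: IF@4 ID@5 stall=1 (RAW on I1.r2 (WB@6)) EX@7 MEM@8 WB@9

Answer: 9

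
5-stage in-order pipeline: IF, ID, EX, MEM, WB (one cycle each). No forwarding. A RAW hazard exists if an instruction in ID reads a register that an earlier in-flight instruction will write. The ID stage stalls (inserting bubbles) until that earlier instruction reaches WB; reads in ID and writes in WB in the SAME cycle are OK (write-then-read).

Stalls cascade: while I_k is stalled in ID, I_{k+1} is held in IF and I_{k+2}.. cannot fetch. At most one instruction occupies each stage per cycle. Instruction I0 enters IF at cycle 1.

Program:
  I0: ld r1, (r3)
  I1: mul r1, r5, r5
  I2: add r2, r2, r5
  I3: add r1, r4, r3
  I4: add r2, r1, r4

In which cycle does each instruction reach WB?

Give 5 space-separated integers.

I0 ld r1 <- r3: IF@1 ID@2 stall=0 (-) EX@3 MEM@4 WB@5
I1 mul r1 <- r5,r5: IF@2 ID@3 stall=0 (-) EX@4 MEM@5 WB@6
I2 add r2 <- r2,r5: IF@3 ID@4 stall=0 (-) EX@5 MEM@6 WB@7
I3 add r1 <- r4,r3: IF@4 ID@5 stall=0 (-) EX@6 MEM@7 WB@8
I4 add r2 <- r1,r4: IF@5 ID@6 stall=2 (RAW on I3.r1 (WB@8)) EX@9 MEM@10 WB@11

Answer: 5 6 7 8 11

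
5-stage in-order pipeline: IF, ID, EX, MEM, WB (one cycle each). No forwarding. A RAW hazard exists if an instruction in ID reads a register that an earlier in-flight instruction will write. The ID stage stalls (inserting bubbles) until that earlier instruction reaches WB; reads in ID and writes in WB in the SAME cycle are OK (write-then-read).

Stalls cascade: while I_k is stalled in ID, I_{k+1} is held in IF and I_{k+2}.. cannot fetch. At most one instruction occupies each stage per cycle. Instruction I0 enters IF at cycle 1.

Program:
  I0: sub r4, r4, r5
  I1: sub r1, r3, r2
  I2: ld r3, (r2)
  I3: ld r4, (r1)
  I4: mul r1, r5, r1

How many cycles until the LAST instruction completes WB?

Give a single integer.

I0 sub r4 <- r4,r5: IF@1 ID@2 stall=0 (-) EX@3 MEM@4 WB@5
I1 sub r1 <- r3,r2: IF@2 ID@3 stall=0 (-) EX@4 MEM@5 WB@6
I2 ld r3 <- r2: IF@3 ID@4 stall=0 (-) EX@5 MEM@6 WB@7
I3 ld r4 <- r1: IF@4 ID@5 stall=1 (RAW on I1.r1 (WB@6)) EX@7 MEM@8 WB@9
I4 mul r1 <- r5,r1: IF@5 ID@7 stall=0 (-) EX@8 MEM@9 WB@10

Answer: 10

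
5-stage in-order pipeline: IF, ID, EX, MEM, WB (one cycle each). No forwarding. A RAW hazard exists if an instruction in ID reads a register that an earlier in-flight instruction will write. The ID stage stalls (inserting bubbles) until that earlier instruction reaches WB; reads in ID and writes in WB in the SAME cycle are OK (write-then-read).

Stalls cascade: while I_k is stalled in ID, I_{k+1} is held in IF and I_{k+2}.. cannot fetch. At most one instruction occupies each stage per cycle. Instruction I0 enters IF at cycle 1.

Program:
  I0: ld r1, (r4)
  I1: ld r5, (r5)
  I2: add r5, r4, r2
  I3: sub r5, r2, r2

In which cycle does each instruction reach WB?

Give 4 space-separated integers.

I0 ld r1 <- r4: IF@1 ID@2 stall=0 (-) EX@3 MEM@4 WB@5
I1 ld r5 <- r5: IF@2 ID@3 stall=0 (-) EX@4 MEM@5 WB@6
I2 add r5 <- r4,r2: IF@3 ID@4 stall=0 (-) EX@5 MEM@6 WB@7
I3 sub r5 <- r2,r2: IF@4 ID@5 stall=0 (-) EX@6 MEM@7 WB@8

Answer: 5 6 7 8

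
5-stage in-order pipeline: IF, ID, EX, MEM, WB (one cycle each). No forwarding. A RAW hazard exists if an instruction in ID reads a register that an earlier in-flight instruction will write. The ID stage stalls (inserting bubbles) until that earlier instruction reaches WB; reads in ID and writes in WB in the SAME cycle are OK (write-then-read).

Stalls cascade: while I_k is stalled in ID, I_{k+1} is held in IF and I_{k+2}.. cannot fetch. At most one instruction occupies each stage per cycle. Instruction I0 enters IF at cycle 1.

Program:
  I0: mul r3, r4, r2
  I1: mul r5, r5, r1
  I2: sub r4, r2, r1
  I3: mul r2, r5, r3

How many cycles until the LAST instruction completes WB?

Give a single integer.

Answer: 9

Derivation:
I0 mul r3 <- r4,r2: IF@1 ID@2 stall=0 (-) EX@3 MEM@4 WB@5
I1 mul r5 <- r5,r1: IF@2 ID@3 stall=0 (-) EX@4 MEM@5 WB@6
I2 sub r4 <- r2,r1: IF@3 ID@4 stall=0 (-) EX@5 MEM@6 WB@7
I3 mul r2 <- r5,r3: IF@4 ID@5 stall=1 (RAW on I1.r5 (WB@6)) EX@7 MEM@8 WB@9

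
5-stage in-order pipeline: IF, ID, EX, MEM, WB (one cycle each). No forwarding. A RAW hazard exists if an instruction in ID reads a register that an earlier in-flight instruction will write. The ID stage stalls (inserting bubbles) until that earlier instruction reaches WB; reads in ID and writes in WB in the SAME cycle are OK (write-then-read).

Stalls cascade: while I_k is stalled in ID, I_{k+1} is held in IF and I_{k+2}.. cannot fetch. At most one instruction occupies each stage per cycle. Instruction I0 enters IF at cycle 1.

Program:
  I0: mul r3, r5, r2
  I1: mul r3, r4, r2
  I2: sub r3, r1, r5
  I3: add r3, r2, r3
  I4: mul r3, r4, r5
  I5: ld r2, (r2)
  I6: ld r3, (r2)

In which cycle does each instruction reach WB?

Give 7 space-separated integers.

Answer: 5 6 7 10 11 12 15

Derivation:
I0 mul r3 <- r5,r2: IF@1 ID@2 stall=0 (-) EX@3 MEM@4 WB@5
I1 mul r3 <- r4,r2: IF@2 ID@3 stall=0 (-) EX@4 MEM@5 WB@6
I2 sub r3 <- r1,r5: IF@3 ID@4 stall=0 (-) EX@5 MEM@6 WB@7
I3 add r3 <- r2,r3: IF@4 ID@5 stall=2 (RAW on I2.r3 (WB@7)) EX@8 MEM@9 WB@10
I4 mul r3 <- r4,r5: IF@5 ID@8 stall=0 (-) EX@9 MEM@10 WB@11
I5 ld r2 <- r2: IF@8 ID@9 stall=0 (-) EX@10 MEM@11 WB@12
I6 ld r3 <- r2: IF@9 ID@10 stall=2 (RAW on I5.r2 (WB@12)) EX@13 MEM@14 WB@15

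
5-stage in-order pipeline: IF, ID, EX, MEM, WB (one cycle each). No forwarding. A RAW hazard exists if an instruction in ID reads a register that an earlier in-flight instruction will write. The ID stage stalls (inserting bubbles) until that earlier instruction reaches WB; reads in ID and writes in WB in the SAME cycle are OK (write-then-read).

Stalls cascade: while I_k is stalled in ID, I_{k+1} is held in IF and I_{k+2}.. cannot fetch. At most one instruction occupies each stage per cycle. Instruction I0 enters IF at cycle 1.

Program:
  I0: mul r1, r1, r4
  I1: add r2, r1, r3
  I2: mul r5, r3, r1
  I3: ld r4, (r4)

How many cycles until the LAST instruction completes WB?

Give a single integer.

Answer: 10

Derivation:
I0 mul r1 <- r1,r4: IF@1 ID@2 stall=0 (-) EX@3 MEM@4 WB@5
I1 add r2 <- r1,r3: IF@2 ID@3 stall=2 (RAW on I0.r1 (WB@5)) EX@6 MEM@7 WB@8
I2 mul r5 <- r3,r1: IF@3 ID@6 stall=0 (-) EX@7 MEM@8 WB@9
I3 ld r4 <- r4: IF@6 ID@7 stall=0 (-) EX@8 MEM@9 WB@10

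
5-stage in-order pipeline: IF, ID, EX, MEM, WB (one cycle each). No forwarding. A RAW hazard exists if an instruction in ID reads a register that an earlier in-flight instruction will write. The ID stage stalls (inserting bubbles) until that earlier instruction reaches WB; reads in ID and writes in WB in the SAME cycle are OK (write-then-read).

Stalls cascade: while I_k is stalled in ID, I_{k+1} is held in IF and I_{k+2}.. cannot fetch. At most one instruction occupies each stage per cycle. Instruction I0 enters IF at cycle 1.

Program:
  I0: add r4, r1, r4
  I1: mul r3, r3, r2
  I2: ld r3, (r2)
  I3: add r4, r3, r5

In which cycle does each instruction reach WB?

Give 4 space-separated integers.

Answer: 5 6 7 10

Derivation:
I0 add r4 <- r1,r4: IF@1 ID@2 stall=0 (-) EX@3 MEM@4 WB@5
I1 mul r3 <- r3,r2: IF@2 ID@3 stall=0 (-) EX@4 MEM@5 WB@6
I2 ld r3 <- r2: IF@3 ID@4 stall=0 (-) EX@5 MEM@6 WB@7
I3 add r4 <- r3,r5: IF@4 ID@5 stall=2 (RAW on I2.r3 (WB@7)) EX@8 MEM@9 WB@10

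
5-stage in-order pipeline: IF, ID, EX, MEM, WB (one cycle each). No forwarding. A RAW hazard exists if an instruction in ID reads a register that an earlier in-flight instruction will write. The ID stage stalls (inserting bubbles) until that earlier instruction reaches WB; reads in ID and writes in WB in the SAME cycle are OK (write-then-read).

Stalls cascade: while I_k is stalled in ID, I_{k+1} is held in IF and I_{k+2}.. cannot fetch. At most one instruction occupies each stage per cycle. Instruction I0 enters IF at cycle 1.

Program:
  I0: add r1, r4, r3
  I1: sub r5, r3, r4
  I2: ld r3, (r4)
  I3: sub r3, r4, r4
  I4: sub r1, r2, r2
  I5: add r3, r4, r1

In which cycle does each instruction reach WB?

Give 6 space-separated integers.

Answer: 5 6 7 8 9 12

Derivation:
I0 add r1 <- r4,r3: IF@1 ID@2 stall=0 (-) EX@3 MEM@4 WB@5
I1 sub r5 <- r3,r4: IF@2 ID@3 stall=0 (-) EX@4 MEM@5 WB@6
I2 ld r3 <- r4: IF@3 ID@4 stall=0 (-) EX@5 MEM@6 WB@7
I3 sub r3 <- r4,r4: IF@4 ID@5 stall=0 (-) EX@6 MEM@7 WB@8
I4 sub r1 <- r2,r2: IF@5 ID@6 stall=0 (-) EX@7 MEM@8 WB@9
I5 add r3 <- r4,r1: IF@6 ID@7 stall=2 (RAW on I4.r1 (WB@9)) EX@10 MEM@11 WB@12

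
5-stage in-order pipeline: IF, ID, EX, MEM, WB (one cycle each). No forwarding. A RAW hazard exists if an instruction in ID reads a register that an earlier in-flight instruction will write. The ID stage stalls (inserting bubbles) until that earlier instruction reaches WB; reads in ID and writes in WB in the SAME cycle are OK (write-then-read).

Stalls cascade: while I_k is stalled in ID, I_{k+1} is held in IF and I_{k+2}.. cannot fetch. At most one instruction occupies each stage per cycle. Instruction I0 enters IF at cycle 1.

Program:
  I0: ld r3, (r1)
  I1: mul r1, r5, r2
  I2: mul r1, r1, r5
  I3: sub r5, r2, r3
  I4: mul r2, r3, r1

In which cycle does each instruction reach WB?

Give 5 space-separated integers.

I0 ld r3 <- r1: IF@1 ID@2 stall=0 (-) EX@3 MEM@4 WB@5
I1 mul r1 <- r5,r2: IF@2 ID@3 stall=0 (-) EX@4 MEM@5 WB@6
I2 mul r1 <- r1,r5: IF@3 ID@4 stall=2 (RAW on I1.r1 (WB@6)) EX@7 MEM@8 WB@9
I3 sub r5 <- r2,r3: IF@4 ID@7 stall=0 (-) EX@8 MEM@9 WB@10
I4 mul r2 <- r3,r1: IF@7 ID@8 stall=1 (RAW on I2.r1 (WB@9)) EX@10 MEM@11 WB@12

Answer: 5 6 9 10 12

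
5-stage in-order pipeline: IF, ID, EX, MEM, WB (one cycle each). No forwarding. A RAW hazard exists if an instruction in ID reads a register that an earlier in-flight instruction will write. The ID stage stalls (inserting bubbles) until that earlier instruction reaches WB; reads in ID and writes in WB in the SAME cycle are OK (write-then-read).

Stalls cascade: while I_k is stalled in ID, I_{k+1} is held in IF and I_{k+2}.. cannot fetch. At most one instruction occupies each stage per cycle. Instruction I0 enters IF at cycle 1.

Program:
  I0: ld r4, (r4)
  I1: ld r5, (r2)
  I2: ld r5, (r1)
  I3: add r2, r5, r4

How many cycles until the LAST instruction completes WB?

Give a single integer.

I0 ld r4 <- r4: IF@1 ID@2 stall=0 (-) EX@3 MEM@4 WB@5
I1 ld r5 <- r2: IF@2 ID@3 stall=0 (-) EX@4 MEM@5 WB@6
I2 ld r5 <- r1: IF@3 ID@4 stall=0 (-) EX@5 MEM@6 WB@7
I3 add r2 <- r5,r4: IF@4 ID@5 stall=2 (RAW on I2.r5 (WB@7)) EX@8 MEM@9 WB@10

Answer: 10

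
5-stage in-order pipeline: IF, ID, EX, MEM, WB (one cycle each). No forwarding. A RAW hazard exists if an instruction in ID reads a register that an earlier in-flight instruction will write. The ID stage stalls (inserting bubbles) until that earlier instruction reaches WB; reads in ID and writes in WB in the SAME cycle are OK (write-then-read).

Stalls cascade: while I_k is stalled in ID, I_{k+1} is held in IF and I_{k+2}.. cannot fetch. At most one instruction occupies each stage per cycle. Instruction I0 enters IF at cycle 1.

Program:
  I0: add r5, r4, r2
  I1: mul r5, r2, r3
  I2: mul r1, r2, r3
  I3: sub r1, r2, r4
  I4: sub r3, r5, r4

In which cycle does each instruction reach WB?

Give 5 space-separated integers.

Answer: 5 6 7 8 9

Derivation:
I0 add r5 <- r4,r2: IF@1 ID@2 stall=0 (-) EX@3 MEM@4 WB@5
I1 mul r5 <- r2,r3: IF@2 ID@3 stall=0 (-) EX@4 MEM@5 WB@6
I2 mul r1 <- r2,r3: IF@3 ID@4 stall=0 (-) EX@5 MEM@6 WB@7
I3 sub r1 <- r2,r4: IF@4 ID@5 stall=0 (-) EX@6 MEM@7 WB@8
I4 sub r3 <- r5,r4: IF@5 ID@6 stall=0 (-) EX@7 MEM@8 WB@9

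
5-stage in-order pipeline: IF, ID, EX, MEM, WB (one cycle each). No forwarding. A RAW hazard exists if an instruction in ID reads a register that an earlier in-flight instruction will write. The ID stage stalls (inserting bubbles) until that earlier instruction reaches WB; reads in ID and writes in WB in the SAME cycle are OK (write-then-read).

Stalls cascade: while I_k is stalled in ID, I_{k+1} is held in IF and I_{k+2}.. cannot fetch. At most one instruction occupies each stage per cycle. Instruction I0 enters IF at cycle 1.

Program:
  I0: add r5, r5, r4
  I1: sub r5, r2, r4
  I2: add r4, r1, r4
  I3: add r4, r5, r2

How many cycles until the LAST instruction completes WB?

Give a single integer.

Answer: 9

Derivation:
I0 add r5 <- r5,r4: IF@1 ID@2 stall=0 (-) EX@3 MEM@4 WB@5
I1 sub r5 <- r2,r4: IF@2 ID@3 stall=0 (-) EX@4 MEM@5 WB@6
I2 add r4 <- r1,r4: IF@3 ID@4 stall=0 (-) EX@5 MEM@6 WB@7
I3 add r4 <- r5,r2: IF@4 ID@5 stall=1 (RAW on I1.r5 (WB@6)) EX@7 MEM@8 WB@9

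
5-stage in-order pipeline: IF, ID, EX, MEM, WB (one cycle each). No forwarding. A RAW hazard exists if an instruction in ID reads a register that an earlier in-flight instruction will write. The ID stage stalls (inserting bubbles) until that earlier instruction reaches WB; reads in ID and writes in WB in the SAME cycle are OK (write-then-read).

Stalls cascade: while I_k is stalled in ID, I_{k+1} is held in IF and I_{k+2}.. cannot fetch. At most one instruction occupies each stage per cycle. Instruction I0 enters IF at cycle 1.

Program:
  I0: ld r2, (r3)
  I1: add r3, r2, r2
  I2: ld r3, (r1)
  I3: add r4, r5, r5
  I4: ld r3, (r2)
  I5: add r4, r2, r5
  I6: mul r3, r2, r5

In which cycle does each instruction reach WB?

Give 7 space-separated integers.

I0 ld r2 <- r3: IF@1 ID@2 stall=0 (-) EX@3 MEM@4 WB@5
I1 add r3 <- r2,r2: IF@2 ID@3 stall=2 (RAW on I0.r2 (WB@5)) EX@6 MEM@7 WB@8
I2 ld r3 <- r1: IF@3 ID@6 stall=0 (-) EX@7 MEM@8 WB@9
I3 add r4 <- r5,r5: IF@6 ID@7 stall=0 (-) EX@8 MEM@9 WB@10
I4 ld r3 <- r2: IF@7 ID@8 stall=0 (-) EX@9 MEM@10 WB@11
I5 add r4 <- r2,r5: IF@8 ID@9 stall=0 (-) EX@10 MEM@11 WB@12
I6 mul r3 <- r2,r5: IF@9 ID@10 stall=0 (-) EX@11 MEM@12 WB@13

Answer: 5 8 9 10 11 12 13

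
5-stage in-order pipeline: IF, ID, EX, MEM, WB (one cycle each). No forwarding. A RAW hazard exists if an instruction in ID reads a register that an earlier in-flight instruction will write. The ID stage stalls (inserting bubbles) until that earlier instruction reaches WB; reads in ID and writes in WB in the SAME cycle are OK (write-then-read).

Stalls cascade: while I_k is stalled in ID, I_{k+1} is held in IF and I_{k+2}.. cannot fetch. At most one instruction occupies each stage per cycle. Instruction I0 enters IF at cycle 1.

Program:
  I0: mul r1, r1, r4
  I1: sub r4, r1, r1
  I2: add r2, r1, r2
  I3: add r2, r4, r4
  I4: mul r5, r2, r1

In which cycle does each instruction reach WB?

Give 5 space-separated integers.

Answer: 5 8 9 11 14

Derivation:
I0 mul r1 <- r1,r4: IF@1 ID@2 stall=0 (-) EX@3 MEM@4 WB@5
I1 sub r4 <- r1,r1: IF@2 ID@3 stall=2 (RAW on I0.r1 (WB@5)) EX@6 MEM@7 WB@8
I2 add r2 <- r1,r2: IF@3 ID@6 stall=0 (-) EX@7 MEM@8 WB@9
I3 add r2 <- r4,r4: IF@6 ID@7 stall=1 (RAW on I1.r4 (WB@8)) EX@9 MEM@10 WB@11
I4 mul r5 <- r2,r1: IF@7 ID@9 stall=2 (RAW on I3.r2 (WB@11)) EX@12 MEM@13 WB@14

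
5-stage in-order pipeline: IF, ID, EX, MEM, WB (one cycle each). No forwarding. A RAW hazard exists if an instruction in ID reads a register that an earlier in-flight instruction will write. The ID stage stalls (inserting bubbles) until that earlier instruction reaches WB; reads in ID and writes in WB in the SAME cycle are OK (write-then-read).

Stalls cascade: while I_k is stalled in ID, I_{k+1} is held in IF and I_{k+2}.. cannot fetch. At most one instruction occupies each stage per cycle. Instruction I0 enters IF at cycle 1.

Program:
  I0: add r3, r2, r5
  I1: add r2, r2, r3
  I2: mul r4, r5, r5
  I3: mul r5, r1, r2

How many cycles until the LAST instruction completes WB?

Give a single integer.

Answer: 11

Derivation:
I0 add r3 <- r2,r5: IF@1 ID@2 stall=0 (-) EX@3 MEM@4 WB@5
I1 add r2 <- r2,r3: IF@2 ID@3 stall=2 (RAW on I0.r3 (WB@5)) EX@6 MEM@7 WB@8
I2 mul r4 <- r5,r5: IF@3 ID@6 stall=0 (-) EX@7 MEM@8 WB@9
I3 mul r5 <- r1,r2: IF@6 ID@7 stall=1 (RAW on I1.r2 (WB@8)) EX@9 MEM@10 WB@11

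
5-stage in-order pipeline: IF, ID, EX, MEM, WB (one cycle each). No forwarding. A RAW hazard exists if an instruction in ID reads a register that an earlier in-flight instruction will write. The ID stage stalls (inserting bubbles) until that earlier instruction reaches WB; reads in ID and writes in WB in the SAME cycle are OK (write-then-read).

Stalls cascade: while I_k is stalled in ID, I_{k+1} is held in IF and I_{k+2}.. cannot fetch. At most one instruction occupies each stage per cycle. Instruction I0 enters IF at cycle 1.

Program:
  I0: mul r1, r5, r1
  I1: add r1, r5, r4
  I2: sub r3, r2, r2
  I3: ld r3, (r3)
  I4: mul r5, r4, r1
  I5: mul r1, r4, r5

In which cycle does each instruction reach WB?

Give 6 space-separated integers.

Answer: 5 6 7 10 11 14

Derivation:
I0 mul r1 <- r5,r1: IF@1 ID@2 stall=0 (-) EX@3 MEM@4 WB@5
I1 add r1 <- r5,r4: IF@2 ID@3 stall=0 (-) EX@4 MEM@5 WB@6
I2 sub r3 <- r2,r2: IF@3 ID@4 stall=0 (-) EX@5 MEM@6 WB@7
I3 ld r3 <- r3: IF@4 ID@5 stall=2 (RAW on I2.r3 (WB@7)) EX@8 MEM@9 WB@10
I4 mul r5 <- r4,r1: IF@5 ID@8 stall=0 (-) EX@9 MEM@10 WB@11
I5 mul r1 <- r4,r5: IF@8 ID@9 stall=2 (RAW on I4.r5 (WB@11)) EX@12 MEM@13 WB@14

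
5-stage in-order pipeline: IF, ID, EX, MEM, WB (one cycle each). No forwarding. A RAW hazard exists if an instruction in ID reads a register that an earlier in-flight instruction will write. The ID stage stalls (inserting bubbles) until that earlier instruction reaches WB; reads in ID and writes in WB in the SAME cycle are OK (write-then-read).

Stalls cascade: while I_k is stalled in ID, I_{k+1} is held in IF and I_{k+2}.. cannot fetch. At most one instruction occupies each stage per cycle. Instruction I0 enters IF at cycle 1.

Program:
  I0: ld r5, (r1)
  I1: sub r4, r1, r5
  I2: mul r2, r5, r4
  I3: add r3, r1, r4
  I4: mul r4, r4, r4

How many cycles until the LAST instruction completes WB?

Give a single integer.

I0 ld r5 <- r1: IF@1 ID@2 stall=0 (-) EX@3 MEM@4 WB@5
I1 sub r4 <- r1,r5: IF@2 ID@3 stall=2 (RAW on I0.r5 (WB@5)) EX@6 MEM@7 WB@8
I2 mul r2 <- r5,r4: IF@3 ID@6 stall=2 (RAW on I1.r4 (WB@8)) EX@9 MEM@10 WB@11
I3 add r3 <- r1,r4: IF@6 ID@9 stall=0 (-) EX@10 MEM@11 WB@12
I4 mul r4 <- r4,r4: IF@9 ID@10 stall=0 (-) EX@11 MEM@12 WB@13

Answer: 13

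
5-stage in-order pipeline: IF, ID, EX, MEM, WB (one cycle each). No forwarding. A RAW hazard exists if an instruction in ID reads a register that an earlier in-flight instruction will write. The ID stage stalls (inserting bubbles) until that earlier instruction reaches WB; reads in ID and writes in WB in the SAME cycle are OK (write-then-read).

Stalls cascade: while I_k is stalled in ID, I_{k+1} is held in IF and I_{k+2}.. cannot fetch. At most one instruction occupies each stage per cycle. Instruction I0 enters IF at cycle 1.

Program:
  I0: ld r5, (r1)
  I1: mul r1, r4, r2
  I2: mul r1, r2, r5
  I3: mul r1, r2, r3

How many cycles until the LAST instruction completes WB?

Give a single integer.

Answer: 9

Derivation:
I0 ld r5 <- r1: IF@1 ID@2 stall=0 (-) EX@3 MEM@4 WB@5
I1 mul r1 <- r4,r2: IF@2 ID@3 stall=0 (-) EX@4 MEM@5 WB@6
I2 mul r1 <- r2,r5: IF@3 ID@4 stall=1 (RAW on I0.r5 (WB@5)) EX@6 MEM@7 WB@8
I3 mul r1 <- r2,r3: IF@4 ID@6 stall=0 (-) EX@7 MEM@8 WB@9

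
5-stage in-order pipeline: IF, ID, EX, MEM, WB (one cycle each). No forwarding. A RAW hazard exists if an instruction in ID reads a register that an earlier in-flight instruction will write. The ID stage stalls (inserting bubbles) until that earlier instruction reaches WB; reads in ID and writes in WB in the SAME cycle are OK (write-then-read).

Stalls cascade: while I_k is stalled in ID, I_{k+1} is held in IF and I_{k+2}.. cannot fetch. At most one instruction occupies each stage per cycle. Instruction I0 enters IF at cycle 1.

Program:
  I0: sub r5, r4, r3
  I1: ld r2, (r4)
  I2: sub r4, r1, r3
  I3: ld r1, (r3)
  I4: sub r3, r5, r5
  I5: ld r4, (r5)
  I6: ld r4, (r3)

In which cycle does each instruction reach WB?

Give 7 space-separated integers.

I0 sub r5 <- r4,r3: IF@1 ID@2 stall=0 (-) EX@3 MEM@4 WB@5
I1 ld r2 <- r4: IF@2 ID@3 stall=0 (-) EX@4 MEM@5 WB@6
I2 sub r4 <- r1,r3: IF@3 ID@4 stall=0 (-) EX@5 MEM@6 WB@7
I3 ld r1 <- r3: IF@4 ID@5 stall=0 (-) EX@6 MEM@7 WB@8
I4 sub r3 <- r5,r5: IF@5 ID@6 stall=0 (-) EX@7 MEM@8 WB@9
I5 ld r4 <- r5: IF@6 ID@7 stall=0 (-) EX@8 MEM@9 WB@10
I6 ld r4 <- r3: IF@7 ID@8 stall=1 (RAW on I4.r3 (WB@9)) EX@10 MEM@11 WB@12

Answer: 5 6 7 8 9 10 12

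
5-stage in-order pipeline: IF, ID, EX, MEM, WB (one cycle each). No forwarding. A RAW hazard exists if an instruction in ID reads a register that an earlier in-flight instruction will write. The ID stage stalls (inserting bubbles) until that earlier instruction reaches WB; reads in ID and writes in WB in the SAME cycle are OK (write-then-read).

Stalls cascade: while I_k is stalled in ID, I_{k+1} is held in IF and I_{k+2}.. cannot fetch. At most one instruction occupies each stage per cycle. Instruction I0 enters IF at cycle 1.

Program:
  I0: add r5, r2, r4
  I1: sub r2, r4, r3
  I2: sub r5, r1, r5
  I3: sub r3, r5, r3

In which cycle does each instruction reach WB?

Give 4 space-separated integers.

Answer: 5 6 8 11

Derivation:
I0 add r5 <- r2,r4: IF@1 ID@2 stall=0 (-) EX@3 MEM@4 WB@5
I1 sub r2 <- r4,r3: IF@2 ID@3 stall=0 (-) EX@4 MEM@5 WB@6
I2 sub r5 <- r1,r5: IF@3 ID@4 stall=1 (RAW on I0.r5 (WB@5)) EX@6 MEM@7 WB@8
I3 sub r3 <- r5,r3: IF@4 ID@6 stall=2 (RAW on I2.r5 (WB@8)) EX@9 MEM@10 WB@11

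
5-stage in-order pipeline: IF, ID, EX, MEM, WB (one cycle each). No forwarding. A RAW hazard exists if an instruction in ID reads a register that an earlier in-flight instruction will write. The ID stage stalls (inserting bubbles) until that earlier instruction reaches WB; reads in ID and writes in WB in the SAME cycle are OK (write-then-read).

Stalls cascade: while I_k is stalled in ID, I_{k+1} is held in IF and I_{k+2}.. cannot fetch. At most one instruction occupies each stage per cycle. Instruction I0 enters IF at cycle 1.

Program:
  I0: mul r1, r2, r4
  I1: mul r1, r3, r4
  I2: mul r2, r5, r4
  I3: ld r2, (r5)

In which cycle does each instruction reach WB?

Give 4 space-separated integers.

Answer: 5 6 7 8

Derivation:
I0 mul r1 <- r2,r4: IF@1 ID@2 stall=0 (-) EX@3 MEM@4 WB@5
I1 mul r1 <- r3,r4: IF@2 ID@3 stall=0 (-) EX@4 MEM@5 WB@6
I2 mul r2 <- r5,r4: IF@3 ID@4 stall=0 (-) EX@5 MEM@6 WB@7
I3 ld r2 <- r5: IF@4 ID@5 stall=0 (-) EX@6 MEM@7 WB@8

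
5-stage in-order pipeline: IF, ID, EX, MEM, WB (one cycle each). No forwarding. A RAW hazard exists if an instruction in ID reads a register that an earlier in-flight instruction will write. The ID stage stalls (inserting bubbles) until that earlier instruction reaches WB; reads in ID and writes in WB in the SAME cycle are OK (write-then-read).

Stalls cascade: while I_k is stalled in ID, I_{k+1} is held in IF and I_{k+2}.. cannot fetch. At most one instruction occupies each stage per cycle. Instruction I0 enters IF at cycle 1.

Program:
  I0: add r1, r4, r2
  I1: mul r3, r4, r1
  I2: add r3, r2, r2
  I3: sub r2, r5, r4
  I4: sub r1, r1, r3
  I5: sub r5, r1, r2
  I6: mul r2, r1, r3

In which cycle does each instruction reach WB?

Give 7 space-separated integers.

Answer: 5 8 9 10 12 15 16

Derivation:
I0 add r1 <- r4,r2: IF@1 ID@2 stall=0 (-) EX@3 MEM@4 WB@5
I1 mul r3 <- r4,r1: IF@2 ID@3 stall=2 (RAW on I0.r1 (WB@5)) EX@6 MEM@7 WB@8
I2 add r3 <- r2,r2: IF@3 ID@6 stall=0 (-) EX@7 MEM@8 WB@9
I3 sub r2 <- r5,r4: IF@6 ID@7 stall=0 (-) EX@8 MEM@9 WB@10
I4 sub r1 <- r1,r3: IF@7 ID@8 stall=1 (RAW on I2.r3 (WB@9)) EX@10 MEM@11 WB@12
I5 sub r5 <- r1,r2: IF@8 ID@10 stall=2 (RAW on I4.r1 (WB@12)) EX@13 MEM@14 WB@15
I6 mul r2 <- r1,r3: IF@10 ID@13 stall=0 (-) EX@14 MEM@15 WB@16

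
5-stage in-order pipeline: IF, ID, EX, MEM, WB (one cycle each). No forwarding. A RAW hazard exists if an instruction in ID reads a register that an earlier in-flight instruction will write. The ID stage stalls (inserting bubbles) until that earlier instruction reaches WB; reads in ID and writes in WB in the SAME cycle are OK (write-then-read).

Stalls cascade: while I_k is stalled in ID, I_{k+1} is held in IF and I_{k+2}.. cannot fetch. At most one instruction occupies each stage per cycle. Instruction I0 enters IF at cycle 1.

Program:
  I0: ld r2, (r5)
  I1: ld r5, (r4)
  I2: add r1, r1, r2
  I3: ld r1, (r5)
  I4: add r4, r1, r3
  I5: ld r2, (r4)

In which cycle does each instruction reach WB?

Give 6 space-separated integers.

Answer: 5 6 8 9 12 15

Derivation:
I0 ld r2 <- r5: IF@1 ID@2 stall=0 (-) EX@3 MEM@4 WB@5
I1 ld r5 <- r4: IF@2 ID@3 stall=0 (-) EX@4 MEM@5 WB@6
I2 add r1 <- r1,r2: IF@3 ID@4 stall=1 (RAW on I0.r2 (WB@5)) EX@6 MEM@7 WB@8
I3 ld r1 <- r5: IF@4 ID@6 stall=0 (-) EX@7 MEM@8 WB@9
I4 add r4 <- r1,r3: IF@6 ID@7 stall=2 (RAW on I3.r1 (WB@9)) EX@10 MEM@11 WB@12
I5 ld r2 <- r4: IF@7 ID@10 stall=2 (RAW on I4.r4 (WB@12)) EX@13 MEM@14 WB@15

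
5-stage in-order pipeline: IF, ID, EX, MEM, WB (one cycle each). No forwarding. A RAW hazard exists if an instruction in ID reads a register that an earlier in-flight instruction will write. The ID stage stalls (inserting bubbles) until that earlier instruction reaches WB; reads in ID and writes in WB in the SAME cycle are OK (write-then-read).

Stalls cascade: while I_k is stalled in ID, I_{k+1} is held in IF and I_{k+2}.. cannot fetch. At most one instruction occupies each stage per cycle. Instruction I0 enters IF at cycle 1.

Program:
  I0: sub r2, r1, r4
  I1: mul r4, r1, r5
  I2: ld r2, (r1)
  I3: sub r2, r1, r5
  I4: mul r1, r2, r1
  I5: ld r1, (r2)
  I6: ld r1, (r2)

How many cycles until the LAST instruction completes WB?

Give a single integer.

Answer: 13

Derivation:
I0 sub r2 <- r1,r4: IF@1 ID@2 stall=0 (-) EX@3 MEM@4 WB@5
I1 mul r4 <- r1,r5: IF@2 ID@3 stall=0 (-) EX@4 MEM@5 WB@6
I2 ld r2 <- r1: IF@3 ID@4 stall=0 (-) EX@5 MEM@6 WB@7
I3 sub r2 <- r1,r5: IF@4 ID@5 stall=0 (-) EX@6 MEM@7 WB@8
I4 mul r1 <- r2,r1: IF@5 ID@6 stall=2 (RAW on I3.r2 (WB@8)) EX@9 MEM@10 WB@11
I5 ld r1 <- r2: IF@6 ID@9 stall=0 (-) EX@10 MEM@11 WB@12
I6 ld r1 <- r2: IF@9 ID@10 stall=0 (-) EX@11 MEM@12 WB@13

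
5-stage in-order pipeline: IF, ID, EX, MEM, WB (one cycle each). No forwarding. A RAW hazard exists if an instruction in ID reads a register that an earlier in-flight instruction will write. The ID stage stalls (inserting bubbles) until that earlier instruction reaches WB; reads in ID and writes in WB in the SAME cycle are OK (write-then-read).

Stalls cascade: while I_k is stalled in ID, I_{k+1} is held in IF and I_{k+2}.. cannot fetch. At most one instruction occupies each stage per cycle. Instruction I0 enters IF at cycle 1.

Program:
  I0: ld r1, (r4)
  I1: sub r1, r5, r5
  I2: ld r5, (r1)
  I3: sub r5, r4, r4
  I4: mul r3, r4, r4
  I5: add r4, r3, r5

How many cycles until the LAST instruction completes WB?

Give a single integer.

Answer: 14

Derivation:
I0 ld r1 <- r4: IF@1 ID@2 stall=0 (-) EX@3 MEM@4 WB@5
I1 sub r1 <- r5,r5: IF@2 ID@3 stall=0 (-) EX@4 MEM@5 WB@6
I2 ld r5 <- r1: IF@3 ID@4 stall=2 (RAW on I1.r1 (WB@6)) EX@7 MEM@8 WB@9
I3 sub r5 <- r4,r4: IF@4 ID@7 stall=0 (-) EX@8 MEM@9 WB@10
I4 mul r3 <- r4,r4: IF@7 ID@8 stall=0 (-) EX@9 MEM@10 WB@11
I5 add r4 <- r3,r5: IF@8 ID@9 stall=2 (RAW on I4.r3 (WB@11)) EX@12 MEM@13 WB@14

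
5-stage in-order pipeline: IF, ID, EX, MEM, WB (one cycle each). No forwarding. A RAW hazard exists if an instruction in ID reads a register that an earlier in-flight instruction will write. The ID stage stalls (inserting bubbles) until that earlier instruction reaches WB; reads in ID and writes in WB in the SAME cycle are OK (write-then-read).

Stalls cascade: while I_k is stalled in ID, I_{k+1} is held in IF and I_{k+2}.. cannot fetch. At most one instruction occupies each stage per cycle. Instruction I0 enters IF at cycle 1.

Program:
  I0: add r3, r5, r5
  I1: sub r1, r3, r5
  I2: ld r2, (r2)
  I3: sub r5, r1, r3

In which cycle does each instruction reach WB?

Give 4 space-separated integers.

Answer: 5 8 9 11

Derivation:
I0 add r3 <- r5,r5: IF@1 ID@2 stall=0 (-) EX@3 MEM@4 WB@5
I1 sub r1 <- r3,r5: IF@2 ID@3 stall=2 (RAW on I0.r3 (WB@5)) EX@6 MEM@7 WB@8
I2 ld r2 <- r2: IF@3 ID@6 stall=0 (-) EX@7 MEM@8 WB@9
I3 sub r5 <- r1,r3: IF@6 ID@7 stall=1 (RAW on I1.r1 (WB@8)) EX@9 MEM@10 WB@11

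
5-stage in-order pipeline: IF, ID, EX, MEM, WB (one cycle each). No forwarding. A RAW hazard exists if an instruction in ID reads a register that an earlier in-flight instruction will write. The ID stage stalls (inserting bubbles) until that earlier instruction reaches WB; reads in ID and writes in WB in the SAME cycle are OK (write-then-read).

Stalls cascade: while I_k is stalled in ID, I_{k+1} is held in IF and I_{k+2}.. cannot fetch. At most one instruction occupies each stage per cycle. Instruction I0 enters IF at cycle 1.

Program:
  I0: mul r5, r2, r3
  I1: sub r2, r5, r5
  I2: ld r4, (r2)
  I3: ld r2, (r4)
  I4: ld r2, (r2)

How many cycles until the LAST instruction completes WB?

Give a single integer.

Answer: 17

Derivation:
I0 mul r5 <- r2,r3: IF@1 ID@2 stall=0 (-) EX@3 MEM@4 WB@5
I1 sub r2 <- r5,r5: IF@2 ID@3 stall=2 (RAW on I0.r5 (WB@5)) EX@6 MEM@7 WB@8
I2 ld r4 <- r2: IF@3 ID@6 stall=2 (RAW on I1.r2 (WB@8)) EX@9 MEM@10 WB@11
I3 ld r2 <- r4: IF@6 ID@9 stall=2 (RAW on I2.r4 (WB@11)) EX@12 MEM@13 WB@14
I4 ld r2 <- r2: IF@9 ID@12 stall=2 (RAW on I3.r2 (WB@14)) EX@15 MEM@16 WB@17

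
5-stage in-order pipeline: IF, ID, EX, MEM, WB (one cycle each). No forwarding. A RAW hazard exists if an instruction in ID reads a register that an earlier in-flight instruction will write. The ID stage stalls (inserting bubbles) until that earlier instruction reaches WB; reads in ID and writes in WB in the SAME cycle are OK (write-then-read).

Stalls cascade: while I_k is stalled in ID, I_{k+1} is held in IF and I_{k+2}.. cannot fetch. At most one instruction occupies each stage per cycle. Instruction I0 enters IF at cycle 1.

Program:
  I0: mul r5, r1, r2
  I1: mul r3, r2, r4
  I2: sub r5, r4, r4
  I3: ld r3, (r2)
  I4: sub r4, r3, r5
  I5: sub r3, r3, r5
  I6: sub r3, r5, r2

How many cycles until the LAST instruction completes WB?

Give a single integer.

Answer: 13

Derivation:
I0 mul r5 <- r1,r2: IF@1 ID@2 stall=0 (-) EX@3 MEM@4 WB@5
I1 mul r3 <- r2,r4: IF@2 ID@3 stall=0 (-) EX@4 MEM@5 WB@6
I2 sub r5 <- r4,r4: IF@3 ID@4 stall=0 (-) EX@5 MEM@6 WB@7
I3 ld r3 <- r2: IF@4 ID@5 stall=0 (-) EX@6 MEM@7 WB@8
I4 sub r4 <- r3,r5: IF@5 ID@6 stall=2 (RAW on I3.r3 (WB@8)) EX@9 MEM@10 WB@11
I5 sub r3 <- r3,r5: IF@6 ID@9 stall=0 (-) EX@10 MEM@11 WB@12
I6 sub r3 <- r5,r2: IF@9 ID@10 stall=0 (-) EX@11 MEM@12 WB@13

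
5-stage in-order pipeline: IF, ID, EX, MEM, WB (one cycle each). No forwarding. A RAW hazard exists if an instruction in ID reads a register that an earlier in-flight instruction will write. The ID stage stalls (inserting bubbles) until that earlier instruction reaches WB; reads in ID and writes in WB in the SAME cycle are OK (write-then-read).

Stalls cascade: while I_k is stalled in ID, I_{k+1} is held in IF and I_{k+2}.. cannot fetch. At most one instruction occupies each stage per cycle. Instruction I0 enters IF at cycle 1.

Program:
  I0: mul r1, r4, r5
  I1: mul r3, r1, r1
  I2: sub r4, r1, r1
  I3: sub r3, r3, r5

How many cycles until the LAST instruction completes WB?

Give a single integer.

I0 mul r1 <- r4,r5: IF@1 ID@2 stall=0 (-) EX@3 MEM@4 WB@5
I1 mul r3 <- r1,r1: IF@2 ID@3 stall=2 (RAW on I0.r1 (WB@5)) EX@6 MEM@7 WB@8
I2 sub r4 <- r1,r1: IF@3 ID@6 stall=0 (-) EX@7 MEM@8 WB@9
I3 sub r3 <- r3,r5: IF@6 ID@7 stall=1 (RAW on I1.r3 (WB@8)) EX@9 MEM@10 WB@11

Answer: 11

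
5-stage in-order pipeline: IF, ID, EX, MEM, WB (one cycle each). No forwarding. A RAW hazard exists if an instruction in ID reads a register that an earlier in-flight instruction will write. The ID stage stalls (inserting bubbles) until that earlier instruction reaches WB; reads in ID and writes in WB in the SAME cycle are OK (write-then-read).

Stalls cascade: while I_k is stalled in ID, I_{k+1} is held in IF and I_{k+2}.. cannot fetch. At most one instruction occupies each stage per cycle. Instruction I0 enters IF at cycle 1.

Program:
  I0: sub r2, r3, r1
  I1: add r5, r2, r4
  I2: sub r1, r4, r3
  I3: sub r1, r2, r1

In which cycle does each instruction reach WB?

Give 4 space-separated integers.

Answer: 5 8 9 12

Derivation:
I0 sub r2 <- r3,r1: IF@1 ID@2 stall=0 (-) EX@3 MEM@4 WB@5
I1 add r5 <- r2,r4: IF@2 ID@3 stall=2 (RAW on I0.r2 (WB@5)) EX@6 MEM@7 WB@8
I2 sub r1 <- r4,r3: IF@3 ID@6 stall=0 (-) EX@7 MEM@8 WB@9
I3 sub r1 <- r2,r1: IF@6 ID@7 stall=2 (RAW on I2.r1 (WB@9)) EX@10 MEM@11 WB@12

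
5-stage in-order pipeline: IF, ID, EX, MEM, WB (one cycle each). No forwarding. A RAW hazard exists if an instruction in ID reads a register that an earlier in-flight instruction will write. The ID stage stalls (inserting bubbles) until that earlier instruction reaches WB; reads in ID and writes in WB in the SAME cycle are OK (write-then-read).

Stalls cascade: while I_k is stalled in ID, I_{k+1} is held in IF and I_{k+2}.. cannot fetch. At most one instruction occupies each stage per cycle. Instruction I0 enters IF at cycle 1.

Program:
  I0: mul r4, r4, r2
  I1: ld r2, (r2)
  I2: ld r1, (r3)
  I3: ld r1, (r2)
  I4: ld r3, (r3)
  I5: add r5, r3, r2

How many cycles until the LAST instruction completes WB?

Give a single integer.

I0 mul r4 <- r4,r2: IF@1 ID@2 stall=0 (-) EX@3 MEM@4 WB@5
I1 ld r2 <- r2: IF@2 ID@3 stall=0 (-) EX@4 MEM@5 WB@6
I2 ld r1 <- r3: IF@3 ID@4 stall=0 (-) EX@5 MEM@6 WB@7
I3 ld r1 <- r2: IF@4 ID@5 stall=1 (RAW on I1.r2 (WB@6)) EX@7 MEM@8 WB@9
I4 ld r3 <- r3: IF@5 ID@7 stall=0 (-) EX@8 MEM@9 WB@10
I5 add r5 <- r3,r2: IF@7 ID@8 stall=2 (RAW on I4.r3 (WB@10)) EX@11 MEM@12 WB@13

Answer: 13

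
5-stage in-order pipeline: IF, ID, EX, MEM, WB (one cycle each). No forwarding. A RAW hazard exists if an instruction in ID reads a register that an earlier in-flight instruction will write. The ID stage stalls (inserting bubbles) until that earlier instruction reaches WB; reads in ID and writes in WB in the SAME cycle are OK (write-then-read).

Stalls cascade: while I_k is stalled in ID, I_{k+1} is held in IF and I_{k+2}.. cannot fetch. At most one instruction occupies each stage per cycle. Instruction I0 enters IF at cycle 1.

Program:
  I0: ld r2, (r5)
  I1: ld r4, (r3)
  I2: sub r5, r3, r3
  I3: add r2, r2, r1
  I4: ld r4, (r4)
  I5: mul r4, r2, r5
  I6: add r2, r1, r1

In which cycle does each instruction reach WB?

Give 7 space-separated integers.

Answer: 5 6 7 8 9 11 12

Derivation:
I0 ld r2 <- r5: IF@1 ID@2 stall=0 (-) EX@3 MEM@4 WB@5
I1 ld r4 <- r3: IF@2 ID@3 stall=0 (-) EX@4 MEM@5 WB@6
I2 sub r5 <- r3,r3: IF@3 ID@4 stall=0 (-) EX@5 MEM@6 WB@7
I3 add r2 <- r2,r1: IF@4 ID@5 stall=0 (-) EX@6 MEM@7 WB@8
I4 ld r4 <- r4: IF@5 ID@6 stall=0 (-) EX@7 MEM@8 WB@9
I5 mul r4 <- r2,r5: IF@6 ID@7 stall=1 (RAW on I3.r2 (WB@8)) EX@9 MEM@10 WB@11
I6 add r2 <- r1,r1: IF@7 ID@9 stall=0 (-) EX@10 MEM@11 WB@12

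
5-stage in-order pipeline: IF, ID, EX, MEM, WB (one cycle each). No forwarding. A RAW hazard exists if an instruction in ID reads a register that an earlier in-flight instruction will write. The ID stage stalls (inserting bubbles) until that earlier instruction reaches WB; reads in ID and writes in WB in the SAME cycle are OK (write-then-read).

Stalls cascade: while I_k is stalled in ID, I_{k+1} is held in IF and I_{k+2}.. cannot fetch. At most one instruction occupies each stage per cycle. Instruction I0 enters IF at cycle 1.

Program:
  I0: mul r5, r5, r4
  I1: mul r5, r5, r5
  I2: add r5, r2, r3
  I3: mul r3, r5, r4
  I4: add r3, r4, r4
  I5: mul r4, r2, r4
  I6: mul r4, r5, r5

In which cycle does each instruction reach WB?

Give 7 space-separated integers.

I0 mul r5 <- r5,r4: IF@1 ID@2 stall=0 (-) EX@3 MEM@4 WB@5
I1 mul r5 <- r5,r5: IF@2 ID@3 stall=2 (RAW on I0.r5 (WB@5)) EX@6 MEM@7 WB@8
I2 add r5 <- r2,r3: IF@3 ID@6 stall=0 (-) EX@7 MEM@8 WB@9
I3 mul r3 <- r5,r4: IF@6 ID@7 stall=2 (RAW on I2.r5 (WB@9)) EX@10 MEM@11 WB@12
I4 add r3 <- r4,r4: IF@7 ID@10 stall=0 (-) EX@11 MEM@12 WB@13
I5 mul r4 <- r2,r4: IF@10 ID@11 stall=0 (-) EX@12 MEM@13 WB@14
I6 mul r4 <- r5,r5: IF@11 ID@12 stall=0 (-) EX@13 MEM@14 WB@15

Answer: 5 8 9 12 13 14 15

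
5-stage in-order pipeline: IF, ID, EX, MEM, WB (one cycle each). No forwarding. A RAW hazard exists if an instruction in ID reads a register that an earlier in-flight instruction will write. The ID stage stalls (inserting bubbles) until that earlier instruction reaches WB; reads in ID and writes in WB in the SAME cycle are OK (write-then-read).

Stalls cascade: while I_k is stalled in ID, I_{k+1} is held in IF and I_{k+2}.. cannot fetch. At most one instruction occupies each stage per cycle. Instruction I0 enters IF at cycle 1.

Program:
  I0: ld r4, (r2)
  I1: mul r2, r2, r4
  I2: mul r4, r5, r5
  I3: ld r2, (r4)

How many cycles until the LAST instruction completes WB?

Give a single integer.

I0 ld r4 <- r2: IF@1 ID@2 stall=0 (-) EX@3 MEM@4 WB@5
I1 mul r2 <- r2,r4: IF@2 ID@3 stall=2 (RAW on I0.r4 (WB@5)) EX@6 MEM@7 WB@8
I2 mul r4 <- r5,r5: IF@3 ID@6 stall=0 (-) EX@7 MEM@8 WB@9
I3 ld r2 <- r4: IF@6 ID@7 stall=2 (RAW on I2.r4 (WB@9)) EX@10 MEM@11 WB@12

Answer: 12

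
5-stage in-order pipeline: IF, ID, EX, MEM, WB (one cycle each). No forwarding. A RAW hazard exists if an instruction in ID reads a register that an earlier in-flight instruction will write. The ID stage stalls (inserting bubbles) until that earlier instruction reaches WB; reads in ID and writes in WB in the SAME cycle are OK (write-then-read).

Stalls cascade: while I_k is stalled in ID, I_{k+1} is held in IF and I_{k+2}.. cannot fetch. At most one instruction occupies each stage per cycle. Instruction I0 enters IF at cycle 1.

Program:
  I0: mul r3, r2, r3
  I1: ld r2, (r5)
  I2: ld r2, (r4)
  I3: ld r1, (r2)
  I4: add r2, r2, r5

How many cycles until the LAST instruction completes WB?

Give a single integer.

Answer: 11

Derivation:
I0 mul r3 <- r2,r3: IF@1 ID@2 stall=0 (-) EX@3 MEM@4 WB@5
I1 ld r2 <- r5: IF@2 ID@3 stall=0 (-) EX@4 MEM@5 WB@6
I2 ld r2 <- r4: IF@3 ID@4 stall=0 (-) EX@5 MEM@6 WB@7
I3 ld r1 <- r2: IF@4 ID@5 stall=2 (RAW on I2.r2 (WB@7)) EX@8 MEM@9 WB@10
I4 add r2 <- r2,r5: IF@5 ID@8 stall=0 (-) EX@9 MEM@10 WB@11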